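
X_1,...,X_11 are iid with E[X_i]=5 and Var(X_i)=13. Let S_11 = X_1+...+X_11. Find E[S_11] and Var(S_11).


E[S_n] = n*mu = 11*5 = 55
Var(S_n) = n*sigma^2 = 11*13 = 143

E[S_11]=55, Var(S_11)=143


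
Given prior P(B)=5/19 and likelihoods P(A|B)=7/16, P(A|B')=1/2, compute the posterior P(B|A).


P(A) = P(A|B)P(B) + P(A|B')P(B') = 7/16*5/19 + 1/2*14/19 = 147/304
P(B|A) = P(A|B)P(B)/P(A) = (35/304)/(147/304) = 5/21

5/21


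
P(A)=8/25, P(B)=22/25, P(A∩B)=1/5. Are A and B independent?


P(A)*P(B) = 8/25*22/25 = 176/625
P(A∩B) = 1/5 != 176/625, so not independent

No, A and B are not independent


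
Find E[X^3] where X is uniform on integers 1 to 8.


E[X^3] = (1/8) * sum(x^3 for x=1..8)
= 1296/8 = 162

162


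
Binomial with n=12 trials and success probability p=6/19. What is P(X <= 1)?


P(X<=1) = P(X=0) + P(X=1)
= 23298085122481/2213314919066161 + 129035548370664/2213314919066161
= 152333633493145/2213314919066161

152333633493145/2213314919066161


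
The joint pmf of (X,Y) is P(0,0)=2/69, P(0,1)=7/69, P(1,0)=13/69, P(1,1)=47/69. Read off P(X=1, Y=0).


Read from table: P(X=1, Y=0) = 13/69

13/69


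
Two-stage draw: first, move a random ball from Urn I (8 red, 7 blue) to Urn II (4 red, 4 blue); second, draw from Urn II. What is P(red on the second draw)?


P(transfer red) = 8/15; P(transfer blue) = 7/15
If red transferred: Urn II has 5 red of 9, so P(red|red moved) = 5/9
If blue transferred: Urn II has 4 red of 9, so P(red|blue moved) = 4/9
By total probability: P(red) = 8/15*5/9 + 7/15*4/9 = 68/135

68/135


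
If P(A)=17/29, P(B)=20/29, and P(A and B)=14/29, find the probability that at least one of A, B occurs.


P(A∪B) = P(A) + P(B) - P(A∩B)
= 17/29 + 20/29 - 14/29 = 23/29

23/29


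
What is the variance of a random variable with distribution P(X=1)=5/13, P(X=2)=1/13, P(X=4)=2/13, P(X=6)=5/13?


E[X] = 45/13, E[X^2] = 17
Var(X) = E[X^2] - (E[X])^2 = 17 - (45/13)^2 = 848/169

848/169


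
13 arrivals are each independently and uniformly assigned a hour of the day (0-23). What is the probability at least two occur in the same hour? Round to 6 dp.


P(all different) = prod((24-i)/24 for i=0..12) = 0.017734
P(at least one match) = 1 - 0.017734 = 0.982266

0.982266


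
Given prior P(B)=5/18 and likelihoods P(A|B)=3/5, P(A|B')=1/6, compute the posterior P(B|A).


P(A) = P(A|B)P(B) + P(A|B')P(B') = 3/5*5/18 + 1/6*13/18 = 31/108
P(B|A) = P(A|B)P(B)/P(A) = (1/6)/(31/108) = 18/31

18/31


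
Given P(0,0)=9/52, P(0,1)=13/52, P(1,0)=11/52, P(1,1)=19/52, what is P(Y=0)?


P(Y=0) = P(0,0)+P(1,0) = 9/52 + 11/52 = 20/52 = 5/13

5/13


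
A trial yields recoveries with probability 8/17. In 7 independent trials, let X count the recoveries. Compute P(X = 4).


P(X=4) = C(7,4) * p^4 * (1-p)^3
= 35 * 4096/83521 * 729/4913
= 104509440/410338673

104509440/410338673


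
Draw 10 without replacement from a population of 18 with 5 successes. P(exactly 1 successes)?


P(X=1) = C(5,1)*C(13,9) / C(18,10)
= 5*715 / 43758
= 3575/43758 = 25/306

25/306


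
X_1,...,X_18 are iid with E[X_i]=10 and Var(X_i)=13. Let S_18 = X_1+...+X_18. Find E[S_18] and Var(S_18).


E[S_n] = n*mu = 18*10 = 180
Var(S_n) = n*sigma^2 = 18*13 = 234

E[S_18]=180, Var(S_18)=234


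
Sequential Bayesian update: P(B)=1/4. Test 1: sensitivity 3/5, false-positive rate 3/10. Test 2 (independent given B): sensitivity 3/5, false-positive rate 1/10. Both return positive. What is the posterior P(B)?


After test 1: P(+) = 3/5*1/4 + 3/10*3/4 = 3/8
P(B|+) = (3/20)/(3/8) = 2/5
After test 2 (use post1 as new prior): P(+) = 3/5*2/5 + 1/10*3/5 = 3/10
P(B|+,+) = (6/25)/(3/10) = 4/5

4/5


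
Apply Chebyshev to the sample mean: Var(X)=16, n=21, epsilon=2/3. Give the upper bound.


Var(Xbar) = Var(X)/n = 16/21
Chebyshev: P(|Xbar-mu| >= 2/3) <= Var(Xbar)/(2/3)^2 = (16/21)/(4/9) = 12/7
Bound exceeds 1, so trivial bound: 1

1


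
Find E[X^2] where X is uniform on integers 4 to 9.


E[X^2] = (1/6) * sum(x^2 for x=4..9)
= 271/6

271/6


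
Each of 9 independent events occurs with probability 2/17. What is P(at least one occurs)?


P(at least one) = 1 - P(none)
P(none) = (1 - 2/17)^9 = (15/17)^9 = 38443359375/118587876497
P(at least one) = 1 - 38443359375/118587876497 = 80144517122/118587876497

80144517122/118587876497


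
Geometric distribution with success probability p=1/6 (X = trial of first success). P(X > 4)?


P(X > 4) = P(first 4 trials all fail) = (1-p)^4 = (5/6)^4 = 625/1296

625/1296


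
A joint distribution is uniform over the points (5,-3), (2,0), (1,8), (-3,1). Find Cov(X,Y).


E[X]=5/4, E[Y]=3/2, E[XY]=-5/2
Cov(X,Y) = E[XY] - E[X]E[Y] = -5/2 - 5/4*3/2 = -35/8

-35/8


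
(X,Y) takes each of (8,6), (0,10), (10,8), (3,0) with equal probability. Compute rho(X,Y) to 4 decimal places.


Cov(X,Y) = 0.5000, Var(X) = 15.6875, Var(Y) = 14.0000
rho = Cov/(sqrt(VarX)*sqrt(VarY)) = 0.0337

0.0337


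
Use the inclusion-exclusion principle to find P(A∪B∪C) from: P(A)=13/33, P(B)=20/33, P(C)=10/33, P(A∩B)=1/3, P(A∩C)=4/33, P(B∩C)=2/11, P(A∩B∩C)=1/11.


P(A∪B∪C) = P(A)+P(B)+P(C) - P(AB)-P(AC)-P(BC) + P(ABC)
= 13/33+20/33+10/33 - 1/3-4/33-2/11 + 1/11
= 25/33

25/33


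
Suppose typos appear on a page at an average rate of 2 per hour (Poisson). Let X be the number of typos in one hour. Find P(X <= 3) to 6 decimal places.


P(X<=3) = e^(-2)*2^0/0! + e^(-2)*2^1/1! + e^(-2)*2^2/2! + e^(-2)*2^3/3!
≈ 0.1353352832 + 0.2706705665 + 0.2706705665 + 0.1804470443
= 0.8571234605
≈ 0.857123

0.857123


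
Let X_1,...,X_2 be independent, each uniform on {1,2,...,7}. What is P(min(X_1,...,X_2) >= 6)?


P(min >= 6) = P(all X_i >= 6) = (P(X_1 >= 6))^2
= (2/7)^2 = 4/49

4/49


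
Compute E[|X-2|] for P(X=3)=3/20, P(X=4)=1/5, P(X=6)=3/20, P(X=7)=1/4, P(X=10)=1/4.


E[|X-2|] = sum(g(x)*P(x))
= 1*3/20 + 2*1/5 + 4*3/20 + 5*1/4 + 8*1/4
= 22/5

22/5


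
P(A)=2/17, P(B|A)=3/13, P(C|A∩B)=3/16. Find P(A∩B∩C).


P(A∩B∩C) = P(A) * P(B|A) * P(C|A∩B)
= 2/17 * 3/13 * 3/16
= 6/221 * 3/16 = 9/1768

9/1768


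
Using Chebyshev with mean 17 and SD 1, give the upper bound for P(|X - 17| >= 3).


k = 3/1 = 3
Chebyshev: P(|X-mu| >= k*sigma) <= 1/k^2 = 1/3^2 = 1/9

1/9


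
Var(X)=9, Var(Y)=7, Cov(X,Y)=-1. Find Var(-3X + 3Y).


Var(-3X + 3Y) = (-3)^2*Var(X) + 3^2*Var(Y) + 2*(-3)*3*Cov(X,Y)
= 9*9 + 9*7 - 18*(-1)
= 81 + 63 + 18 = 162

162


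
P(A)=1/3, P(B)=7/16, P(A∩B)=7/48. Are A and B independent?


P(A)*P(B) = 1/3*7/16 = 7/48
P(A∩B) = 7/48, which equals P(A)P(B), so independent

Yes, A and B are independent


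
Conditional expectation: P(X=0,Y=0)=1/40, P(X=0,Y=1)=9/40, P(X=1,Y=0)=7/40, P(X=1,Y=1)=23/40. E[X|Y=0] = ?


P(Y=0) = 8/40
E[X|Y=0] = (0*1 + 1*7)/8 = 7/8

7/8


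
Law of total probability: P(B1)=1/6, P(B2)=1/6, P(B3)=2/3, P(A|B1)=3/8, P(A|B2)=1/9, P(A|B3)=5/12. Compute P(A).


P(A) = P(A|B1)P(B1) + P(A|B2)P(B2) + P(A|B3)P(B3)
= 3/8*1/6 + 1/9*1/6 + 5/12*2/3
= 1/16 + 1/54 + 5/18 = 155/432

155/432


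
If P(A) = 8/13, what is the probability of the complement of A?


P(A') = 1 - P(A) = 1 - 8/13 = 5/13

5/13


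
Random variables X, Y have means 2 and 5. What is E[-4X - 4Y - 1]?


E[-4X - 4Y - 1] = -4*E[X] - 4*E[Y] - 1
= (-4)*(2) + (-4)*(5) + (-1)
= -8 - 20 - 1 = -29

-29


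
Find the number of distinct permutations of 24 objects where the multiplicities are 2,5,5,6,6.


24! = 620448401733239439360000
Denominator: 2!=2 * 5!=120 * 5!=120 * 6!=720 * 6!=720
Coefficient = 620448401733239439360000 / 14929920000 = 41557382875008

41557382875008


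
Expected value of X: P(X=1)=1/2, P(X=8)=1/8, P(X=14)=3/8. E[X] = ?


E[X] = sum(x * P(x))
= 1*1/2 + 8*1/8 + 14*3/8
= 27/4

27/4


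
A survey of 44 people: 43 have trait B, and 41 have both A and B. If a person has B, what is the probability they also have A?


P(A|B) = P(A∩B)/P(B) = (41/44)/(43/44) = 41/43

41/43


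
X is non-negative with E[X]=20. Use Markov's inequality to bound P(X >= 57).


Markov: P(X >= a) <= E[X]/a
P(X >= 57) <= 20/57

20/57


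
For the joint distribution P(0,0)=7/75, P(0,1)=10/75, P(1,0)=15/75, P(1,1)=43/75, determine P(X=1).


P(X=1) = P(1,0)+P(1,1) = 15/75 + 43/75 = 58/75

58/75


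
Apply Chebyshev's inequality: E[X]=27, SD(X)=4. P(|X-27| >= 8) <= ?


k = 8/4 = 2
Chebyshev: P(|X-mu| >= k*sigma) <= 1/k^2 = 1/2^2 = 1/4

1/4


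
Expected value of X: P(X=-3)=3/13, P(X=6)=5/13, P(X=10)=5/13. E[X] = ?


E[X] = sum(x * P(x))
= -3*3/13 + 6*5/13 + 10*5/13
= 71/13

71/13


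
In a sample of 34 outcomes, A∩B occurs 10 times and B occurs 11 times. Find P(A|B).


P(A|B) = P(A∩B)/P(B) = (10/34)/(11/34) = 10/11

10/11


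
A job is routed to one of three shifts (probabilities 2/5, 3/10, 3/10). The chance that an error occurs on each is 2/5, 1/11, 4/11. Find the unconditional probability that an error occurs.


P(A) = P(A|B1)P(B1) + P(A|B2)P(B2) + P(A|B3)P(B3)
= 2/5*2/5 + 1/11*3/10 + 4/11*3/10
= 4/25 + 3/110 + 6/55 = 163/550

163/550


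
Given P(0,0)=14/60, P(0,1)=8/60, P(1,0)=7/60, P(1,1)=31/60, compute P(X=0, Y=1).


Read from table: P(X=0, Y=1) = 8/60 = 2/15

2/15


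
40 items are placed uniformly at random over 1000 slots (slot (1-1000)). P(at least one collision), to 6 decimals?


P(all different) = prod((1000-i)/1000 for i=0..39) = 0.453628
P(at least one match) = 1 - 0.453628 = 0.546372

0.546372


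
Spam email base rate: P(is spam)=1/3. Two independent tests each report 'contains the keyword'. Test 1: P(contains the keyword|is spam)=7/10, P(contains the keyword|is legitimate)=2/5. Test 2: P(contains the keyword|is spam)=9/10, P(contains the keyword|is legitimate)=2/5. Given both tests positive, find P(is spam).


After test 1: P(+) = 7/10*1/3 + 2/5*2/3 = 1/2
P(B|+) = (7/30)/(1/2) = 7/15
After test 2 (use post1 as new prior): P(+) = 9/10*7/15 + 2/5*8/15 = 19/30
P(B|+,+) = (21/50)/(19/30) = 63/95

63/95


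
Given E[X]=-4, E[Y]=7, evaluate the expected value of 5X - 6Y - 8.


E[5X - 6Y - 8] = 5*E[X] - 6*E[Y] - 8
= (5)*(-4) + (-6)*(7) + (-8)
= -20 - 42 - 8 = -70

-70


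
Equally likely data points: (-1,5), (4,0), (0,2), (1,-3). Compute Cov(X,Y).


E[X]=1, E[Y]=1, E[XY]=-2
Cov(X,Y) = E[XY] - E[X]E[Y] = -2 - 1*1 = -3

-3


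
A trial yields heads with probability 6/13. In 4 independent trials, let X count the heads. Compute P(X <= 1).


P(X<=1) = P(X=0) + P(X=1)
= 2401/28561 + 8232/28561
= 10633/28561

10633/28561


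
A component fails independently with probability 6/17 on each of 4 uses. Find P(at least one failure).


P(at least one) = 1 - P(none)
P(none) = (1 - 6/17)^4 = (11/17)^4 = 14641/83521
P(at least one) = 1 - 14641/83521 = 68880/83521

68880/83521


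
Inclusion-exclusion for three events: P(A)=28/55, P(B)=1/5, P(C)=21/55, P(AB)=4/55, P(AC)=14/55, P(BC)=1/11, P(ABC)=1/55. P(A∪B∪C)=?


P(A∪B∪C) = P(A)+P(B)+P(C) - P(AB)-P(AC)-P(BC) + P(ABC)
= 28/55+1/5+21/55 - 4/55-14/55-1/11 + 1/55
= 38/55

38/55


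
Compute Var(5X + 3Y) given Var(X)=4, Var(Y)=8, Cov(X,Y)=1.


Var(5X + 3Y) = 5^2*Var(X) + 3^2*Var(Y) + 2*5*3*Cov(X,Y)
= 25*4 + 9*8 + 30*1
= 100 + 72 + 30 = 202

202


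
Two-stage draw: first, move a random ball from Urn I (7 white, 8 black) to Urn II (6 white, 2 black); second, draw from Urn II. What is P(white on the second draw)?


P(transfer white) = 7/15; P(transfer black) = 8/15
If white transferred: Urn II has 7 white of 9, so P(white|white moved) = 7/9
If black transferred: Urn II has 6 white of 9, so P(white|black moved) = 2/3
By total probability: P(white) = 7/15*7/9 + 8/15*2/3 = 97/135

97/135


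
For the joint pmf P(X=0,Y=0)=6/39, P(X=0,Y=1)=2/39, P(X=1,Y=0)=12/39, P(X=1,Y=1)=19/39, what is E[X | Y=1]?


P(Y=1) = 21/39
E[X|Y=1] = (0*2 + 1*19)/21 = 19/21

19/21


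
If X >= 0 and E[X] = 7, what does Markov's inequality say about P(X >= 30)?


Markov: P(X >= a) <= E[X]/a
P(X >= 30) <= 7/30

7/30


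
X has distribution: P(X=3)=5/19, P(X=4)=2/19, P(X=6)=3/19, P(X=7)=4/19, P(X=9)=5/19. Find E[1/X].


E[1/X] = sum(g(x)*P(x))
= 1/3*5/19 + 1/4*2/19 + 1/6*3/19 + 1/7*4/19 + 1/9*5/19
= 239/1197

239/1197


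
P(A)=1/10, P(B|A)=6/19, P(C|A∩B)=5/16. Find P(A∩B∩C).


P(A∩B∩C) = P(A) * P(B|A) * P(C|A∩B)
= 1/10 * 6/19 * 5/16
= 3/95 * 5/16 = 3/304

3/304


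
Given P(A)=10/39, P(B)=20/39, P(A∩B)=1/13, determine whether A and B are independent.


P(A)*P(B) = 10/39*20/39 = 200/1521
P(A∩B) = 1/13 != 200/1521, so not independent

No, A and B are not independent


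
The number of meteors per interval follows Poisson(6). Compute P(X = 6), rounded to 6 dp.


P(X=6) = e^(-6) * 6^6 / 6!
≈ 0.002478752177 * 46656 / 720
≈ 0.160623

0.160623


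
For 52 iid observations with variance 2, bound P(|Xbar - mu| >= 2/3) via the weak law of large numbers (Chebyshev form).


Var(Xbar) = Var(X)/n = 2/52
Chebyshev: P(|Xbar-mu| >= 2/3) <= Var(Xbar)/(2/3)^2 = (1/26)/(4/9) = 9/104

9/104


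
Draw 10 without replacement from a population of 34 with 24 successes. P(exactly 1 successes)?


P(X=1) = C(24,1)*C(10,9) / C(34,10)
= 24*10 / 131128140
= 240/131128140 = 4/2185469

4/2185469


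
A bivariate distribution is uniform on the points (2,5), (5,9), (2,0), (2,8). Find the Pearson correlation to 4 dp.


Cov(X,Y) = 2.6250, Var(X) = 1.6875, Var(Y) = 12.2500
rho = Cov/(sqrt(VarX)*sqrt(VarY)) = 0.5774

0.5774


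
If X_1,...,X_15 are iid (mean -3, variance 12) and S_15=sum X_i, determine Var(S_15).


By independence, Var(S_n) = n*Var(X_1) = 15*12 = 180

180


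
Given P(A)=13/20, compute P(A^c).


P(A') = 1 - P(A) = 1 - 13/20 = 7/20

7/20


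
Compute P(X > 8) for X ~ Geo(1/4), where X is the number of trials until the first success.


P(X > 8) = P(first 8 trials all fail) = (1-p)^8 = (3/4)^8 = 6561/65536

6561/65536


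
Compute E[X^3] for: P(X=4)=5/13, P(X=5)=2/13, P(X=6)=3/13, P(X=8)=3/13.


E[X^3] = sum(x^3 * P(x))
= 64*5/13 + 125*2/13 + 216*3/13 + 512*3/13
= 2754/13

2754/13


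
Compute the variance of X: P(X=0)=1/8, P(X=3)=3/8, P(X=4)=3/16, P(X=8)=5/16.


E[X] = 35/8, E[X^2] = 211/8
Var(X) = E[X^2] - (E[X])^2 = 211/8 - (35/8)^2 = 463/64

463/64


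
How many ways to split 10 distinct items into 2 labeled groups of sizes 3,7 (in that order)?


10! = 3628800
Denominator: 3!=6 * 7!=5040
Coefficient = 3628800 / 30240 = 120

120


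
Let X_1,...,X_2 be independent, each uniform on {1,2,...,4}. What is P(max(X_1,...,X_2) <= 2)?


P(max <= 2) = P(all X_i <= 2) = (P(X_1 <= 2))^2
= (2/4)^2 = (1/2)^2 = 1/4

1/4


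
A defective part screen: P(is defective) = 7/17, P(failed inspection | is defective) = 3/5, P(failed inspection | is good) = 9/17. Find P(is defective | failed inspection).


P(A) = P(A|B)P(B) + P(A|B')P(B') = 3/5*7/17 + 9/17*10/17 = 807/1445
P(B|A) = P(A|B)P(B)/P(A) = (21/85)/(807/1445) = 119/269

119/269


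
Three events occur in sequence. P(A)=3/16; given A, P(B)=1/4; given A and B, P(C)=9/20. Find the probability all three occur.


P(A∩B∩C) = P(A) * P(B|A) * P(C|A∩B)
= 3/16 * 1/4 * 9/20
= 3/64 * 9/20 = 27/1280

27/1280


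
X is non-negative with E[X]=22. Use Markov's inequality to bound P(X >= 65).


Markov: P(X >= a) <= E[X]/a
P(X >= 65) <= 22/65

22/65


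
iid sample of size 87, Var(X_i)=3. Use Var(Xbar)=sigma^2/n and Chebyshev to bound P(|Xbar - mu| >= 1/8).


Var(Xbar) = Var(X)/n = 3/87
Chebyshev: P(|Xbar-mu| >= 1/8) <= Var(Xbar)/(1/8)^2 = (1/29)/(1/64) = 64/29
Bound exceeds 1, so trivial bound: 1

1


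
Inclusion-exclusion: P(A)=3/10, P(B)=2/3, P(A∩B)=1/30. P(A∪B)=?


P(A∪B) = P(A) + P(B) - P(A∩B)
= 3/10 + 2/3 - 1/30 = 14/15

14/15


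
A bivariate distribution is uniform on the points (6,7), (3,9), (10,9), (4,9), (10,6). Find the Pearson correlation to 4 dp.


Cov(X,Y) = -1.8000, Var(X) = 8.6400, Var(Y) = 1.6000
rho = Cov/(sqrt(VarX)*sqrt(VarY)) = -0.4841

-0.4841


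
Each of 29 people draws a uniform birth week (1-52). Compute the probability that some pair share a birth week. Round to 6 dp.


P(all different) = prod((52-i)/52 for i=0..28) = 0.000054
P(at least one match) = 1 - 0.000054 = 0.999946

0.999946


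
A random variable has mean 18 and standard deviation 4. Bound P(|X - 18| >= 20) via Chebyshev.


k = 20/4 = 5
Chebyshev: P(|X-mu| >= k*sigma) <= 1/k^2 = 1/5^2 = 1/25

1/25


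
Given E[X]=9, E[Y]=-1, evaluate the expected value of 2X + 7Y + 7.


E[2X + 7Y + 7] = 2*E[X] + 7*E[Y] + 7
= (2)*(9) + (7)*(-1) + (7)
= 18 - 7 + 7 = 18

18


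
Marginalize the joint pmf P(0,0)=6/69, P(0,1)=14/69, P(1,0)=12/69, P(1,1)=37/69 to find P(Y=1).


P(Y=1) = P(0,1)+P(1,1) = 14/69 + 37/69 = 51/69 = 17/23

17/23


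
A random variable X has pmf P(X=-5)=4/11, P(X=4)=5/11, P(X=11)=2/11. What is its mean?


E[X] = sum(x * P(x))
= -5*4/11 + 4*5/11 + 11*2/11
= 2

2


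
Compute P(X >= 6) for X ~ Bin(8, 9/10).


P(X>=6) = P(X=6) + P(X=7) + P(X=8)
= 3720087/25000000 + 4782969/12500000 + 43046721/100000000
= 96190821/100000000

96190821/100000000


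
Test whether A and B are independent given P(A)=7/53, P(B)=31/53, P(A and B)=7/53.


P(A)*P(B) = 7/53*31/53 = 217/2809
P(A∩B) = 7/53 != 217/2809, so not independent

No, A and B are not independent


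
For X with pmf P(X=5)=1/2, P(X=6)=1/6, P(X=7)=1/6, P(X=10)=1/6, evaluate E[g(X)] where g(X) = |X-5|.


E[|X-5|] = sum(g(x)*P(x))
= 0*1/2 + 1*1/6 + 2*1/6 + 5*1/6
= 4/3

4/3


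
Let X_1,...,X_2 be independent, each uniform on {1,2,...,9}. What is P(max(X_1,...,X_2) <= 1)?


P(max <= 1) = P(all X_i <= 1) = (P(X_1 <= 1))^2
= (1/9)^2 = 1/81

1/81


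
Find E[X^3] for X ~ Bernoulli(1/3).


For Bernoulli: X in {0,1}
E[X^3] = 0^3*(1-1/3) + 1^3*1/3 = 1/3

1/3


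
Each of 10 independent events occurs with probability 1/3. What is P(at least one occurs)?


P(at least one) = 1 - P(none)
P(none) = (1 - 1/3)^10 = (2/3)^10 = 1024/59049
P(at least one) = 1 - 1024/59049 = 58025/59049

58025/59049


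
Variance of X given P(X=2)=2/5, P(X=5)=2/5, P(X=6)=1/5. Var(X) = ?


E[X] = 4, E[X^2] = 94/5
Var(X) = E[X^2] - (E[X])^2 = 94/5 - (4)^2 = 14/5

14/5


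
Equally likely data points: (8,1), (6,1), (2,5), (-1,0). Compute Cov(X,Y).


E[X]=15/4, E[Y]=7/4, E[XY]=6
Cov(X,Y) = E[XY] - E[X]E[Y] = 6 - 15/4*7/4 = -9/16

-9/16


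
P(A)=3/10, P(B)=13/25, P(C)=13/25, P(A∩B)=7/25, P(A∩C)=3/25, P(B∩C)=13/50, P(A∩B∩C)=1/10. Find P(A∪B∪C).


P(A∪B∪C) = P(A)+P(B)+P(C) - P(AB)-P(AC)-P(BC) + P(ABC)
= 3/10+13/25+13/25 - 7/25-3/25-13/50 + 1/10
= 39/50

39/50


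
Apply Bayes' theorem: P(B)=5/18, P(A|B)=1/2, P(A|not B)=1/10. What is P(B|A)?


P(A) = P(A|B)P(B) + P(A|B')P(B') = 1/2*5/18 + 1/10*13/18 = 19/90
P(B|A) = P(A|B)P(B)/P(A) = (5/36)/(19/90) = 25/38

25/38


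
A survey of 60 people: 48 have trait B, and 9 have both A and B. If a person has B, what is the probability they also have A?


P(A|B) = P(A∩B)/P(B) = (9/60)/(48/60) = 9/48 = 3/16

3/16


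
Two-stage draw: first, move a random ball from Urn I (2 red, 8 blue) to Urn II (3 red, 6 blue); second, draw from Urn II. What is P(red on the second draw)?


P(transfer red) = 2/10 = 1/5; P(transfer blue) = 4/5
If red transferred: Urn II has 4 red of 10, so P(red|red moved) = 2/5
If blue transferred: Urn II has 3 red of 10, so P(red|blue moved) = 3/10
By total probability: P(red) = 1/5*2/5 + 4/5*3/10 = 8/25

8/25


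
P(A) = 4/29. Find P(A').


P(A') = 1 - P(A) = 1 - 4/29 = 25/29

25/29


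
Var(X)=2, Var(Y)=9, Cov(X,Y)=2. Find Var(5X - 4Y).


Var(5X - 4Y) = 5^2*Var(X) + (-4)^2*Var(Y) + 2*5*(-4)*Cov(X,Y)
= 25*2 + 16*9 - 40*2
= 50 + 144 - 80 = 114

114


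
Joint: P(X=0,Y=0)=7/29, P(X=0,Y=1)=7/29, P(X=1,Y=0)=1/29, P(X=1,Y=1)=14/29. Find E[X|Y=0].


P(Y=0) = 8/29
E[X|Y=0] = (0*7 + 1*1)/8 = 1/8

1/8


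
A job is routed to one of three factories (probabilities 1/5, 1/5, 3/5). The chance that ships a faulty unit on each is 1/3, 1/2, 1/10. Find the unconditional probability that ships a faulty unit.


P(A) = P(A|B1)P(B1) + P(A|B2)P(B2) + P(A|B3)P(B3)
= 1/3*1/5 + 1/2*1/5 + 1/10*3/5
= 1/15 + 1/10 + 3/50 = 17/75

17/75


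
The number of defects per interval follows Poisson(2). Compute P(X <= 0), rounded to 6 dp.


P(X<=0) = e^(-2)*2^0/0!
≈ 0.1353352832
≈ 0.135335

0.135335


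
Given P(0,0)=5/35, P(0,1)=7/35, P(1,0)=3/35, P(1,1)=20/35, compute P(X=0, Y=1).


Read from table: P(X=0, Y=1) = 7/35 = 1/5

1/5


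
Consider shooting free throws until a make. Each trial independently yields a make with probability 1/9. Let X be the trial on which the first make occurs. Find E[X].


For geometric (trials until first success), E[X] = 1/p = 1/(1/9) = 9

9


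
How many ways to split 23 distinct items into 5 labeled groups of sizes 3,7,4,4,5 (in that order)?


23! = 25852016738884976640000
Denominator: 3!=6 * 7!=5040 * 4!=24 * 4!=24 * 5!=120
Coefficient = 25852016738884976640000 / 2090188800 = 12368268712800

12368268712800


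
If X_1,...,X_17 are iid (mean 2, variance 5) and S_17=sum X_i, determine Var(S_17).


By independence, Var(S_n) = n*Var(X_1) = 17*5 = 85

85


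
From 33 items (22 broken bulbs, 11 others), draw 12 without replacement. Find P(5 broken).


P(X=5) = C(22,5)*C(11,7) / C(33,12)
= 26334*330 / 354817320
= 8690220/354817320 = 13167/537602

13167/537602


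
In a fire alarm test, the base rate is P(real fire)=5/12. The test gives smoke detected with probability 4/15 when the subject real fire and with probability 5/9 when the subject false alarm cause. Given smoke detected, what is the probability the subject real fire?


P(A) = P(A|B)P(B) + P(A|B')P(B') = 4/15*5/12 + 5/9*7/12 = 47/108
P(B|A) = P(A|B)P(B)/P(A) = (1/9)/(47/108) = 12/47

12/47


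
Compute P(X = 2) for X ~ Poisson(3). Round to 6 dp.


P(X=2) = e^(-3) * 3^2 / 2!
≈ 0.04978706837 * 9 / 2
≈ 0.224042

0.224042


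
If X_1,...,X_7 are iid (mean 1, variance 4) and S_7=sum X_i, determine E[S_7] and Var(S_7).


E[S_n] = n*mu = 7*1 = 7
Var(S_n) = n*sigma^2 = 7*4 = 28

E[S_7]=7, Var(S_7)=28


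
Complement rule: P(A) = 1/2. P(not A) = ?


P(A') = 1 - P(A) = 1 - 1/2 = 1/2

1/2


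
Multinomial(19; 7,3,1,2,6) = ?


19! = 121645100408832000
Denominator: 7!=5040 * 3!=6 * 1!=1 * 2!=2 * 6!=720
Coefficient = 121645100408832000 / 43545600 = 2793510720

2793510720


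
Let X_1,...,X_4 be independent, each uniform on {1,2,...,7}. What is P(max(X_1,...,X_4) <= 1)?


P(max <= 1) = P(all X_i <= 1) = (P(X_1 <= 1))^4
= (1/7)^4 = 1/2401

1/2401


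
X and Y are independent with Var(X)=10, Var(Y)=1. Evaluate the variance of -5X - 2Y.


Independence => Cov(X,Y)=0
Var(-5X - 2Y) = (-5)^2*Var(X) + (-2)^2*Var(Y)
= 25*10 + 4*1 = 254

254


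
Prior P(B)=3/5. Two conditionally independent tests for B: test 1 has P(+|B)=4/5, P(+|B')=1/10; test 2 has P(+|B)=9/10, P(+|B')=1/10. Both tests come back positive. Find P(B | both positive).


After test 1: P(+) = 4/5*3/5 + 1/10*2/5 = 13/25
P(B|+) = (12/25)/(13/25) = 12/13
After test 2 (use post1 as new prior): P(+) = 9/10*12/13 + 1/10*1/13 = 109/130
P(B|+,+) = (54/65)/(109/130) = 108/109

108/109


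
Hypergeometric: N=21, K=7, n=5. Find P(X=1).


P(X=1) = C(7,1)*C(14,4) / C(21,5)
= 7*1001 / 20349
= 7007/20349 = 1001/2907

1001/2907


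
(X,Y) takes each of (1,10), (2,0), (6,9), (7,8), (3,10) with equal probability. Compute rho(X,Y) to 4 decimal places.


Cov(X,Y) = 1.8800, Var(X) = 5.3600, Var(Y) = 14.2400
rho = Cov/(sqrt(VarX)*sqrt(VarY)) = 0.2152

0.2152


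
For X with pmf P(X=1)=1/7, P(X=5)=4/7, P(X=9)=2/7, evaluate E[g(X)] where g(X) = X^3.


E[X^3] = sum(g(x)*P(x))
= 1*1/7 + 125*4/7 + 729*2/7
= 1959/7

1959/7


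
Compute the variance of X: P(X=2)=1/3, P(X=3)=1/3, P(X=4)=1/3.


E[X] = 3, E[X^2] = 29/3
Var(X) = E[X^2] - (E[X])^2 = 29/3 - (3)^2 = 2/3

2/3


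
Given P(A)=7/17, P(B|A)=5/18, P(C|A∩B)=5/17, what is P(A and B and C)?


P(A∩B∩C) = P(A) * P(B|A) * P(C|A∩B)
= 7/17 * 5/18 * 5/17
= 35/306 * 5/17 = 175/5202

175/5202


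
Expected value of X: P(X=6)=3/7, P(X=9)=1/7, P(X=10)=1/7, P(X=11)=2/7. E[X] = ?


E[X] = sum(x * P(x))
= 6*3/7 + 9*1/7 + 10*1/7 + 11*2/7
= 59/7

59/7


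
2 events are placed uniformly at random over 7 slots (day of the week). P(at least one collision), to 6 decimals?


P(all different) = prod((7-i)/7 for i=0..1) = 0.857143
P(at least one match) = 1 - 0.857143 = 0.142857

0.142857


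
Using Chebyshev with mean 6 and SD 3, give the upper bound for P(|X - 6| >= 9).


k = 9/3 = 3
Chebyshev: P(|X-mu| >= k*sigma) <= 1/k^2 = 1/3^2 = 1/9

1/9


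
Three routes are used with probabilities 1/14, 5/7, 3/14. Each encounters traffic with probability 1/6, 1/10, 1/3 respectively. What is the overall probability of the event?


P(A) = P(A|B1)P(B1) + P(A|B2)P(B2) + P(A|B3)P(B3)
= 1/6*1/14 + 1/10*5/7 + 1/3*3/14
= 1/84 + 1/14 + 1/14 = 13/84

13/84


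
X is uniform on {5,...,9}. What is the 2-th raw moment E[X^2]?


E[X^2] = (1/5) * sum(x^2 for x=5..9)
= 255/5 = 51

51


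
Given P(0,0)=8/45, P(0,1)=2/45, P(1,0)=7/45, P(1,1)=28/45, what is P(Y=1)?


P(Y=1) = P(0,1)+P(1,1) = 2/45 + 28/45 = 30/45 = 2/3

2/3


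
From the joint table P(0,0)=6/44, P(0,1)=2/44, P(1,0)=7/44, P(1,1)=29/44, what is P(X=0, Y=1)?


Read from table: P(X=0, Y=1) = 2/44 = 1/22

1/22


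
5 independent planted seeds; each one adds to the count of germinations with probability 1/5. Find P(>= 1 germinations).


P(at least one) = 1 - P(none)
P(none) = (1 - 1/5)^5 = (4/5)^5 = 1024/3125
P(at least one) = 1 - 1024/3125 = 2101/3125

2101/3125


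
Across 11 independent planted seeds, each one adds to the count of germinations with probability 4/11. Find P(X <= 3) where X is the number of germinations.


P(X<=3) = P(X=0) + P(X=1) + P(X=2) + P(X=3)
= 1977326743/285311670611 + 1129900996/25937424601 + 3228288560/25937424601 + 5534208960/25937424601
= 110793710419/285311670611

110793710419/285311670611


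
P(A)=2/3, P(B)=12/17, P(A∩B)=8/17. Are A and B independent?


P(A)*P(B) = 2/3*12/17 = 8/17
P(A∩B) = 8/17, which equals P(A)P(B), so independent

Yes, A and B are independent


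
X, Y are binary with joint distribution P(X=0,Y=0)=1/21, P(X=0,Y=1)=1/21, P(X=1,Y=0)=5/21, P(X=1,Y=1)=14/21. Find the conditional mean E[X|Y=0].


P(Y=0) = 6/21
E[X|Y=0] = (0*1 + 1*5)/6 = 5/6

5/6


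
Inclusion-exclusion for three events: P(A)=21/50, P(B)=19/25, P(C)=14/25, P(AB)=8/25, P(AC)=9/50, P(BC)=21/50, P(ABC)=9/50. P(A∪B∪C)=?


P(A∪B∪C) = P(A)+P(B)+P(C) - P(AB)-P(AC)-P(BC) + P(ABC)
= 21/50+19/25+14/25 - 8/25-9/50-21/50 + 9/50
= 1

1


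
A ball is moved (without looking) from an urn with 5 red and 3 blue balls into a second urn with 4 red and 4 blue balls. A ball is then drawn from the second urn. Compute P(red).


P(transfer red) = 5/8; P(transfer blue) = 3/8
If red transferred: Urn II has 5 red of 9, so P(red|red moved) = 5/9
If blue transferred: Urn II has 4 red of 9, so P(red|blue moved) = 4/9
By total probability: P(red) = 5/8*5/9 + 3/8*4/9 = 37/72

37/72


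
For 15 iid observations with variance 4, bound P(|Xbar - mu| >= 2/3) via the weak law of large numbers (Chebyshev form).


Var(Xbar) = Var(X)/n = 4/15
Chebyshev: P(|Xbar-mu| >= 2/3) <= Var(Xbar)/(2/3)^2 = (4/15)/(4/9) = 3/5

3/5


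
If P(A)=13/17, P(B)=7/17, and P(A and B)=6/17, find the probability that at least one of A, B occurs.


P(A∪B) = P(A) + P(B) - P(A∩B)
= 13/17 + 7/17 - 6/17 = 14/17

14/17


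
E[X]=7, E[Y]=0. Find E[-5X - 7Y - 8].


E[-5X - 7Y - 8] = -5*E[X] - 7*E[Y] - 8
= (-5)*(7) + (-7)*(0) + (-8)
= -35 + 0 - 8 = -43

-43


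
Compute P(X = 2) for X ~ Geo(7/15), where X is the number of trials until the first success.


P(X=2) = (1-p)^1 * p = (8/15)^1 * 7/15
= 8/15 * 7/15 = 56/225

56/225


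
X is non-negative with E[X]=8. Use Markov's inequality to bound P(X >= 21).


Markov: P(X >= a) <= E[X]/a
P(X >= 21) <= 8/21

8/21


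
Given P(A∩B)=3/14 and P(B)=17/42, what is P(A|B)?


P(A|B) = P(A∩B)/P(B) = (9/42)/(17/42) = 9/17

9/17


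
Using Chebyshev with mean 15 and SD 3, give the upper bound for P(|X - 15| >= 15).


k = 15/3 = 5
Chebyshev: P(|X-mu| >= k*sigma) <= 1/k^2 = 1/5^2 = 1/25

1/25


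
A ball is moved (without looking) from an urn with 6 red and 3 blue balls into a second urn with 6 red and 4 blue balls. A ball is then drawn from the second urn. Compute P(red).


P(transfer red) = 6/9 = 2/3; P(transfer blue) = 1/3
If red transferred: Urn II has 7 red of 11, so P(red|red moved) = 7/11
If blue transferred: Urn II has 6 red of 11, so P(red|blue moved) = 6/11
By total probability: P(red) = 2/3*7/11 + 1/3*6/11 = 20/33

20/33


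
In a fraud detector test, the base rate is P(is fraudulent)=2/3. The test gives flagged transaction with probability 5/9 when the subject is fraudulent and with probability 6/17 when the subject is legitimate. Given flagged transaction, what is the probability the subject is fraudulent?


P(A) = P(A|B)P(B) + P(A|B')P(B') = 5/9*2/3 + 6/17*1/3 = 224/459
P(B|A) = P(A|B)P(B)/P(A) = (10/27)/(224/459) = 85/112

85/112


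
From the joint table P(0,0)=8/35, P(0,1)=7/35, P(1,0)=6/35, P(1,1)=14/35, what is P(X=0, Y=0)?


Read from table: P(X=0, Y=0) = 8/35

8/35


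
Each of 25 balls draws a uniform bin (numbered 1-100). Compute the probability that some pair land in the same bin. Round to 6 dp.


P(all different) = prod((100-i)/100 for i=0..24) = 0.037618
P(at least one match) = 1 - 0.037618 = 0.962382

0.962382


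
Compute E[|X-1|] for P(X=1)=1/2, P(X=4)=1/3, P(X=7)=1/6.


E[|X-1|] = sum(g(x)*P(x))
= 0*1/2 + 3*1/3 + 6*1/6
= 2

2


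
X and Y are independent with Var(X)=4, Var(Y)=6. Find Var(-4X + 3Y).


Independence => Cov(X,Y)=0
Var(-4X + 3Y) = (-4)^2*Var(X) + 3^2*Var(Y)
= 16*4 + 9*6 = 118

118


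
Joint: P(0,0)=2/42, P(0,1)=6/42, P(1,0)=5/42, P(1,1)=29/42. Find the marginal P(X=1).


P(X=1) = P(1,0)+P(1,1) = 5/42 + 29/42 = 34/42 = 17/21

17/21


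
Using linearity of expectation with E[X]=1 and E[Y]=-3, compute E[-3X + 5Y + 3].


E[-3X + 5Y + 3] = -3*E[X] + 5*E[Y] + 3
= (-3)*(1) + (5)*(-3) + (3)
= -3 - 15 + 3 = -15

-15


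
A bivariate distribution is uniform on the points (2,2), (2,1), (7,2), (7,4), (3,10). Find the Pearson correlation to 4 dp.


Cov(X,Y) = -0.3600, Var(X) = 5.3600, Var(Y) = 10.5600
rho = Cov/(sqrt(VarX)*sqrt(VarY)) = -0.0479

-0.0479


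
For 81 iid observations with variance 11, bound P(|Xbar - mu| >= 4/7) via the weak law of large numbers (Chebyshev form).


Var(Xbar) = Var(X)/n = 11/81
Chebyshev: P(|Xbar-mu| >= 4/7) <= Var(Xbar)/(4/7)^2 = (11/81)/(16/49) = 539/1296

539/1296


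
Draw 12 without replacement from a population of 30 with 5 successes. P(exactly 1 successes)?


P(X=1) = C(5,1)*C(25,11) / C(30,12)
= 5*4457400 / 86493225
= 22287000/86493225 = 680/2639

680/2639


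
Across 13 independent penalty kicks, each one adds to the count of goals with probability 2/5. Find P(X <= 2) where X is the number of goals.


P(X<=2) = P(X=0) + P(X=1) + P(X=2)
= 1594323/1220703125 + 13817466/1220703125 + 55269864/1220703125
= 70681653/1220703125

70681653/1220703125


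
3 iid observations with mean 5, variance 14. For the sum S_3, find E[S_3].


E[S_n] = n*E[X_1] = 3*5 = 15

15


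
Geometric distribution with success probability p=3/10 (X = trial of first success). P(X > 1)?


P(X > 1) = P(first 1 trials all fail) = (1-p)^1 = (7/10)^1 = 7/10

7/10


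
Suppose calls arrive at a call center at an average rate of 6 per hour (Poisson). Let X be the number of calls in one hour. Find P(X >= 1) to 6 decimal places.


P(X>=1) = 1 - P(X<=0) = 1 - (e^(-6)*6^0/0!)
≈ 1 - 0.0024787522 = 0.9975212478
≈ 0.997521

0.997521


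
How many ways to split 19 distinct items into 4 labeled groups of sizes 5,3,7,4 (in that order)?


19! = 121645100408832000
Denominator: 5!=120 * 3!=6 * 7!=5040 * 4!=24
Coefficient = 121645100408832000 / 87091200 = 1396755360

1396755360


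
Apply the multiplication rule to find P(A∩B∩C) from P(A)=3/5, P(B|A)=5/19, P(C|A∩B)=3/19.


P(A∩B∩C) = P(A) * P(B|A) * P(C|A∩B)
= 3/5 * 5/19 * 3/19
= 3/19 * 3/19 = 9/361

9/361


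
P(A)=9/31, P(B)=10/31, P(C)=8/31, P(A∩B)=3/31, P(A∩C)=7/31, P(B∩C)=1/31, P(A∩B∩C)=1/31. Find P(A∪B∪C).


P(A∪B∪C) = P(A)+P(B)+P(C) - P(AB)-P(AC)-P(BC) + P(ABC)
= 9/31+10/31+8/31 - 3/31-7/31-1/31 + 1/31
= 17/31

17/31


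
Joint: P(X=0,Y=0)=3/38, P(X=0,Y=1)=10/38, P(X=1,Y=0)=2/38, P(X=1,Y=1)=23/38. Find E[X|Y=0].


P(Y=0) = 5/38
E[X|Y=0] = (0*3 + 1*2)/5 = 2/5

2/5


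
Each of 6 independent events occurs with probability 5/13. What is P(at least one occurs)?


P(at least one) = 1 - P(none)
P(none) = (1 - 5/13)^6 = (8/13)^6 = 262144/4826809
P(at least one) = 1 - 262144/4826809 = 4564665/4826809

4564665/4826809


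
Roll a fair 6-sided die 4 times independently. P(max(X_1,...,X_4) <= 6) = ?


P(max <= 6) = P(all X_i <= 6) = (P(X_1 <= 6))^4
= (6/6)^4 = 1^4 = 1

1


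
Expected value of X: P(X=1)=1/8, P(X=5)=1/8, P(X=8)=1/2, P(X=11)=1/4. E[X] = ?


E[X] = sum(x * P(x))
= 1*1/8 + 5*1/8 + 8*1/2 + 11*1/4
= 15/2

15/2


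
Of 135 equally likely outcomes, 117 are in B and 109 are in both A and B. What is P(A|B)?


P(A|B) = P(A∩B)/P(B) = (109/135)/(117/135) = 109/117

109/117


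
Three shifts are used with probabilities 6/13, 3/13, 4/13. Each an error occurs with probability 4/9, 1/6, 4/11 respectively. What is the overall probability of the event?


P(A) = P(A|B1)P(B1) + P(A|B2)P(B2) + P(A|B3)P(B3)
= 4/9*6/13 + 1/6*3/13 + 4/11*4/13
= 8/39 + 1/26 + 16/143 = 305/858

305/858


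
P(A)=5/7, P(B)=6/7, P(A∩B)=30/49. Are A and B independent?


P(A)*P(B) = 5/7*6/7 = 30/49
P(A∩B) = 30/49, which equals P(A)P(B), so independent

Yes, A and B are independent


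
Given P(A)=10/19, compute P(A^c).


P(A') = 1 - P(A) = 1 - 10/19 = 9/19

9/19


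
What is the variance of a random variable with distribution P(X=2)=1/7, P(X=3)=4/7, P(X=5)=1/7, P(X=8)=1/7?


E[X] = 27/7, E[X^2] = 129/7
Var(X) = E[X^2] - (E[X])^2 = 129/7 - (27/7)^2 = 174/49

174/49


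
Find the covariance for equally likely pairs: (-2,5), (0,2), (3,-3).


E[X]=1/3, E[Y]=4/3, E[XY]=-19/3
Cov(X,Y) = E[XY] - E[X]E[Y] = -19/3 - 1/3*4/3 = -61/9

-61/9


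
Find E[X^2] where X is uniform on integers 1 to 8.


E[X^2] = (1/8) * sum(x^2 for x=1..8)
= 204/8 = 51/2

51/2


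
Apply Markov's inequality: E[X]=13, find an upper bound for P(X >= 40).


Markov: P(X >= a) <= E[X]/a
P(X >= 40) <= 13/40

13/40


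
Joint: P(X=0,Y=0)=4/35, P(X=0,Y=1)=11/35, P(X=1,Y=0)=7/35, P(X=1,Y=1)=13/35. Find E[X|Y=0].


P(Y=0) = 11/35
E[X|Y=0] = (0*4 + 1*7)/11 = 7/11

7/11


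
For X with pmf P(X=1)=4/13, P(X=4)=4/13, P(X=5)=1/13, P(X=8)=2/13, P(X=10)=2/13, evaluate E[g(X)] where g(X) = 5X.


E[5X] = sum(g(x)*P(x))
= 5*4/13 + 20*4/13 + 25*1/13 + 40*2/13 + 50*2/13
= 305/13

305/13


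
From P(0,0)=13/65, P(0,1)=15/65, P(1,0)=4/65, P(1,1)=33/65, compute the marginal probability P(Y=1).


P(Y=1) = P(0,1)+P(1,1) = 15/65 + 33/65 = 48/65

48/65


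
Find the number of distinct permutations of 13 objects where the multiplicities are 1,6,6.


13! = 6227020800
Denominator: 1!=1 * 6!=720 * 6!=720
Coefficient = 6227020800 / 518400 = 12012

12012


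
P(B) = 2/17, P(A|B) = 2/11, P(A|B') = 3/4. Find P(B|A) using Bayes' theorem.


P(A) = P(A|B)P(B) + P(A|B')P(B') = 2/11*2/17 + 3/4*15/17 = 511/748
P(B|A) = P(A|B)P(B)/P(A) = (4/187)/(511/748) = 16/511

16/511


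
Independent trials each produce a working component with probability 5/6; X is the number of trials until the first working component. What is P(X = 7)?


P(X=7) = (1-p)^6 * p = (1/6)^6 * 5/6
= 1/46656 * 5/6 = 5/279936

5/279936


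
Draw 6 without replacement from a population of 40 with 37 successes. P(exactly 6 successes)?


P(X=6) = C(37,6)*C(3,0) / C(40,6)
= 2324784*1 / 3838380
= 2324784/3838380 = 748/1235

748/1235


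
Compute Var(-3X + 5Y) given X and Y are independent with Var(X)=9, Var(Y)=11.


Independence => Cov(X,Y)=0
Var(-3X + 5Y) = (-3)^2*Var(X) + 5^2*Var(Y)
= 9*9 + 25*11 = 356

356


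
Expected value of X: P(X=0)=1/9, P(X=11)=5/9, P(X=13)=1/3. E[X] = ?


E[X] = sum(x * P(x))
= 0*1/9 + 11*5/9 + 13*1/3
= 94/9

94/9


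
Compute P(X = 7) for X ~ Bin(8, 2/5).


P(X=7) = C(8,7) * p^7 * (1-p)^1
= 8 * 128/78125 * 3/5
= 3072/390625

3072/390625


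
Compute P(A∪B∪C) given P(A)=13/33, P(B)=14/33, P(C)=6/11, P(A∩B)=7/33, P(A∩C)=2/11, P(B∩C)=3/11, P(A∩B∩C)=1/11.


P(A∪B∪C) = P(A)+P(B)+P(C) - P(AB)-P(AC)-P(BC) + P(ABC)
= 13/33+14/33+6/11 - 7/33-2/11-3/11 + 1/11
= 26/33

26/33


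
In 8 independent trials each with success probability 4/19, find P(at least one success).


P(at least one) = 1 - P(none)
P(none) = (1 - 4/19)^8 = (15/19)^8 = 2562890625/16983563041
P(at least one) = 1 - 2562890625/16983563041 = 14420672416/16983563041

14420672416/16983563041


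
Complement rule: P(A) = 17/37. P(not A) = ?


P(A') = 1 - P(A) = 1 - 17/37 = 20/37

20/37


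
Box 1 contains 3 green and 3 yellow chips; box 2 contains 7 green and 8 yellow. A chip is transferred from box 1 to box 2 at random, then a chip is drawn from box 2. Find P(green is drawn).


P(transfer green) = 3/6 = 1/2; P(transfer yellow) = 1/2
If green transferred: Urn II has 8 green of 16, so P(green|green moved) = 1/2
If yellow transferred: Urn II has 7 green of 16, so P(green|yellow moved) = 7/16
By total probability: P(green) = 1/2*1/2 + 1/2*7/16 = 15/32

15/32


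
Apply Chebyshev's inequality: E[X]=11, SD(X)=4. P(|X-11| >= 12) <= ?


k = 12/4 = 3
Chebyshev: P(|X-mu| >= k*sigma) <= 1/k^2 = 1/3^2 = 1/9

1/9


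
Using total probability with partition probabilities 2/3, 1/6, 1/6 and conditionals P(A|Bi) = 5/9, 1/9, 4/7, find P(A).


P(A) = P(A|B1)P(B1) + P(A|B2)P(B2) + P(A|B3)P(B3)
= 5/9*2/3 + 1/9*1/6 + 4/7*1/6
= 10/27 + 1/54 + 2/21 = 61/126

61/126


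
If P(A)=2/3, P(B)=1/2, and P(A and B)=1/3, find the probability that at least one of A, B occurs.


P(A∪B) = P(A) + P(B) - P(A∩B)
= 2/3 + 1/2 - 1/3 = 5/6

5/6


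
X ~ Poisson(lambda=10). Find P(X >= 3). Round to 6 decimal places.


P(X>=3) = 1 - P(X<=2) = 1 - (e^(-10)*10^0/0! + e^(-10)*10^1/1! + e^(-10)*10^2/2!)
≈ 1 - (0.0000453999 + 0.0004539993 + 0.0022699965)
= 1 - 0.0027693957 = 0.9972306043
≈ 0.997231

0.997231


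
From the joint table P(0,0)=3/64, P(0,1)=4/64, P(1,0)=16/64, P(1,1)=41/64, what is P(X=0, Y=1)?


Read from table: P(X=0, Y=1) = 4/64 = 1/16

1/16


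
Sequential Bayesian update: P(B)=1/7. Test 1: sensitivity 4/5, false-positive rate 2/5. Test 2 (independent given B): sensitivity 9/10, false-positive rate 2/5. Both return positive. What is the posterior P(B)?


After test 1: P(+) = 4/5*1/7 + 2/5*6/7 = 16/35
P(B|+) = (4/35)/(16/35) = 1/4
After test 2 (use post1 as new prior): P(+) = 9/10*1/4 + 2/5*3/4 = 21/40
P(B|+,+) = (9/40)/(21/40) = 3/7

3/7


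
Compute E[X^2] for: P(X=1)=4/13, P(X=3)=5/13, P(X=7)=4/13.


E[X^2] = sum(x^2 * P(x))
= 1*4/13 + 9*5/13 + 49*4/13
= 245/13

245/13


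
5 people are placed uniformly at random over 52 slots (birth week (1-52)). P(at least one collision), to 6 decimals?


P(all different) = prod((52-i)/52 for i=0..4) = 0.820284
P(at least one match) = 1 - 0.820284 = 0.179716

0.179716


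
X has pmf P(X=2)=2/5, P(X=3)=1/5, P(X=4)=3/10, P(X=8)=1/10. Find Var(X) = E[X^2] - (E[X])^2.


E[X] = 17/5, E[X^2] = 73/5
Var(X) = E[X^2] - (E[X])^2 = 73/5 - (17/5)^2 = 76/25

76/25
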